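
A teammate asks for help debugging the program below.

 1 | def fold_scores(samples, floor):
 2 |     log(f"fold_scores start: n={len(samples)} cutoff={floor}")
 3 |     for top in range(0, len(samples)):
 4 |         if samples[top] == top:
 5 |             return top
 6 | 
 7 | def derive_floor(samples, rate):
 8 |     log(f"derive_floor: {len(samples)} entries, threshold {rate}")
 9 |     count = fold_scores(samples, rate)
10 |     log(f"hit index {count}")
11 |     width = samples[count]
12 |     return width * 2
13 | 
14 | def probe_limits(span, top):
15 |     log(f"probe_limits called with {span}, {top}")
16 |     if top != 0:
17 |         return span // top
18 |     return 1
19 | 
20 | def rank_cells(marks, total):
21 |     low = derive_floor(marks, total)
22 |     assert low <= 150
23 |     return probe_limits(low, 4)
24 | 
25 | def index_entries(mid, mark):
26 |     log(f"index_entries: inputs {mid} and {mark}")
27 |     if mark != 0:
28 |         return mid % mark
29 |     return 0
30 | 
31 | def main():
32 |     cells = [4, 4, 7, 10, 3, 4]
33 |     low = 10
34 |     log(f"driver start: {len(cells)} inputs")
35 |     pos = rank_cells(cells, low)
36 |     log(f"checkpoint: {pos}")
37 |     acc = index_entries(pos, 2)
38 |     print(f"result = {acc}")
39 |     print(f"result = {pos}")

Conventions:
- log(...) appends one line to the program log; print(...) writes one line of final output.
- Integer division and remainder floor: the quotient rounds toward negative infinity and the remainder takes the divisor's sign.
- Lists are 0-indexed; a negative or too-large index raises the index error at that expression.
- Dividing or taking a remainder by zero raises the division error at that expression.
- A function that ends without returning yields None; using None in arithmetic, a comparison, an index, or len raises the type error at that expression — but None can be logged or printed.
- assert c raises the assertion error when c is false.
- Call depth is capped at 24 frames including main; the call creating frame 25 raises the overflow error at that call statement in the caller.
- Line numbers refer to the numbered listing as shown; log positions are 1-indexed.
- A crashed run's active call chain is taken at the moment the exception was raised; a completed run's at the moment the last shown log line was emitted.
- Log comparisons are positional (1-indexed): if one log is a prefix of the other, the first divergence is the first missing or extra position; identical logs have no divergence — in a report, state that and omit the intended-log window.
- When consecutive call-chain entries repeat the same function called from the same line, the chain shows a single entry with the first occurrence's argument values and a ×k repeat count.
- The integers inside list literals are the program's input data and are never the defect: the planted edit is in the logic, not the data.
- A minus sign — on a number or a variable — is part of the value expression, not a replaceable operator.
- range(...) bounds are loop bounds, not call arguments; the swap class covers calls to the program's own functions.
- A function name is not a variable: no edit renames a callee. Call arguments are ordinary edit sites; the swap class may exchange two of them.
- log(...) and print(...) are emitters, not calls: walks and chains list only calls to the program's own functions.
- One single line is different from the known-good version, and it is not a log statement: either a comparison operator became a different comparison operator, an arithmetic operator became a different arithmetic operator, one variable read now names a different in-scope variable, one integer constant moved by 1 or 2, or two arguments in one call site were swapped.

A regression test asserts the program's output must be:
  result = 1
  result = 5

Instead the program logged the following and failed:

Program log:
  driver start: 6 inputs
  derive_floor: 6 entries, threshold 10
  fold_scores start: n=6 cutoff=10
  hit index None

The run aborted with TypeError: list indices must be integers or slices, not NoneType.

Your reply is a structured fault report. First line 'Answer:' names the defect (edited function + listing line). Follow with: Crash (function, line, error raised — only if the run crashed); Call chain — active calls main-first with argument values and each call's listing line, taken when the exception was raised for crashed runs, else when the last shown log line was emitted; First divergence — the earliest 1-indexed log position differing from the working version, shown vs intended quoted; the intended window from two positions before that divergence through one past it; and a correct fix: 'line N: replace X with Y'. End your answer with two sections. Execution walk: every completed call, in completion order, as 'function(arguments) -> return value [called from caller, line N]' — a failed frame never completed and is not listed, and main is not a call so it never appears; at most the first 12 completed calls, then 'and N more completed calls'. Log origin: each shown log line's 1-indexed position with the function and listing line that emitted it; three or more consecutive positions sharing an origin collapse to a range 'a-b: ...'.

Answer: the defect is in fold_scores at line 4.
Core observation: Log line 4 is where behavior first shows: 'hit index None' appears instead of 'hit index 3'.
Crash: derive_floor, line 11, TypeError.
Call chain: main -> rank_cells([4, 4, 7, 10, 3, 4], 10) (called at line 35) -> derive_floor([4, 4, 7, 10, 3, 4], 10) (called at line 21).
First divergence: position 4 — shown 'hit index None', intended 'hit index 3'.
Intended log window:
  2: derive_floor: 6 entries, threshold 10
  3: fold_scores start: n=6 cutoff=10
  4: hit index 3
  5: probe_limits called with 20, 4
Execution walk:
  fold_scores([4, 4, 7, 10, 3, 4], 10) -> None  [called from derive_floor, line 9]
Origin of each log line:
  1: from main, line 34
  2: from derive_floor, line 8
  3: from fold_scores, line 2
  4: from derive_floor, line 10
A correct fix: line 4: replace `samples[top] == top` with `samples[top] == floor`.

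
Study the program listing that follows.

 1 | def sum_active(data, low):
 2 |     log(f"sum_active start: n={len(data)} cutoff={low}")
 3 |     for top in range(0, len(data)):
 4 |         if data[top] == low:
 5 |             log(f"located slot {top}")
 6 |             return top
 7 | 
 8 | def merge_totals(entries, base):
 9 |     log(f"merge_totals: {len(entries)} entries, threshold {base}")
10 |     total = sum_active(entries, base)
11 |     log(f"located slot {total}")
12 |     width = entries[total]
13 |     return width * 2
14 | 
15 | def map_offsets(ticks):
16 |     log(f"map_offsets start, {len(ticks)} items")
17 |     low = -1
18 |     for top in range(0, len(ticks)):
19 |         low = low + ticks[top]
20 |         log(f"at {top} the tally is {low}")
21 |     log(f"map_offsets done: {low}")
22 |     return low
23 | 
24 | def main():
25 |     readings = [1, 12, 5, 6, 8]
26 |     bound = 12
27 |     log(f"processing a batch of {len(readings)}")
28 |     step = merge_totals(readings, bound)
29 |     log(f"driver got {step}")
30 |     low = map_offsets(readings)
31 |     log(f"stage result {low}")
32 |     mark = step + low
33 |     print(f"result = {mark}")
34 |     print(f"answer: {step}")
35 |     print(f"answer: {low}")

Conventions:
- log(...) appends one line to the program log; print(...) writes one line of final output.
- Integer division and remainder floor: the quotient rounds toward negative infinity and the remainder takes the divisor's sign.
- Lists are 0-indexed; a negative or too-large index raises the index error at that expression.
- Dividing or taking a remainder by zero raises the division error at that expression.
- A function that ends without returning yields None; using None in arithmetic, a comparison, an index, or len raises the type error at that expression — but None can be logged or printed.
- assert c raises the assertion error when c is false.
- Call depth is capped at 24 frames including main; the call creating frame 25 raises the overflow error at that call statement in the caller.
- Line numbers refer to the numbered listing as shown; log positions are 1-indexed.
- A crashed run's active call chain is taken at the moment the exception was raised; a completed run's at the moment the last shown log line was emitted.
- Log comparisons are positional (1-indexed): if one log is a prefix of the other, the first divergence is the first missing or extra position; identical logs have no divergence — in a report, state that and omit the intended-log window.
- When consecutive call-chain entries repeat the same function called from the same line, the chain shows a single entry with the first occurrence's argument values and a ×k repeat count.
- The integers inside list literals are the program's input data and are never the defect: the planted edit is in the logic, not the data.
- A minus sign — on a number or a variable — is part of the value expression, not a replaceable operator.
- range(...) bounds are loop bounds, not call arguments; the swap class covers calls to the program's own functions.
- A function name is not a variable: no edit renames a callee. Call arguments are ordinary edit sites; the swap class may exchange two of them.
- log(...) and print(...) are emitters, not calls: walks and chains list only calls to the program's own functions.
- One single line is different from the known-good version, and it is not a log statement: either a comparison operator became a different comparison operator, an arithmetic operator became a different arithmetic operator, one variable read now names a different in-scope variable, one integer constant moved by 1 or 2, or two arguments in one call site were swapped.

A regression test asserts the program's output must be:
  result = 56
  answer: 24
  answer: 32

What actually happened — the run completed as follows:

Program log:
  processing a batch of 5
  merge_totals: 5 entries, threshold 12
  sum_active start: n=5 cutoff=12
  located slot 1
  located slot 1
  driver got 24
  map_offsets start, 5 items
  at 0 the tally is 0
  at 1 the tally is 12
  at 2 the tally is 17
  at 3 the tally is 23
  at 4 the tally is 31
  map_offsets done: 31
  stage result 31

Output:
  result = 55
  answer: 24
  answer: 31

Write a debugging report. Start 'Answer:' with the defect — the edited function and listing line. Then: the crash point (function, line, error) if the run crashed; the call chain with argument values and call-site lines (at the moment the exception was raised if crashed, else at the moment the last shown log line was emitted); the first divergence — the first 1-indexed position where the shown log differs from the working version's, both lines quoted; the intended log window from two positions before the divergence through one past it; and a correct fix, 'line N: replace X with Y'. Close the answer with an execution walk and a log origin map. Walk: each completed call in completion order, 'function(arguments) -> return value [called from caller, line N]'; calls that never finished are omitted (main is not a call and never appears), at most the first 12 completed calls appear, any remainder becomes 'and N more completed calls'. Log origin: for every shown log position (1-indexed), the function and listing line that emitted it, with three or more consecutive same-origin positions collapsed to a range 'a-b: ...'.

Answer: the defect is in map_offsets at line 17.
Key observation: Position 8 is the first bad log line: 'at 0 the tally is 0' should read 'at 0 the tally is 1'.
Call chain: main.
First divergence: position 8 — shown 'at 0 the tally is 0', intended 'at 0 the tally is 1'.
Intended log window:
  6: driver got 24
  7: map_offsets start, 5 items
  8: at 0 the tally is 1
  9: at 1 the tally is 13
Execution walk:
  sum_active([1, 12, 5, 6, 8], 12) -> 1  [called from merge_totals, line 10]
  merge_totals([1, 12, 5, 6, 8], 12) -> 24  [called from main, line 28]
  map_offsets([1, 12, 5, 6, 8]) -> 31  [called from main, line 30]
Log origins:
  1 — main, line 27
  2 — merge_totals, line 9
  3 — sum_active, line 2
  4 — sum_active, line 5
  5 — merge_totals, line 11
  6 — main, line 29
  7 — map_offsets, line 16
  8-12 — map_offsets, line 20
  13 — map_offsets, line 21
  14 — main, line 31
A correct fix: line 17: replace `-1` with `0`.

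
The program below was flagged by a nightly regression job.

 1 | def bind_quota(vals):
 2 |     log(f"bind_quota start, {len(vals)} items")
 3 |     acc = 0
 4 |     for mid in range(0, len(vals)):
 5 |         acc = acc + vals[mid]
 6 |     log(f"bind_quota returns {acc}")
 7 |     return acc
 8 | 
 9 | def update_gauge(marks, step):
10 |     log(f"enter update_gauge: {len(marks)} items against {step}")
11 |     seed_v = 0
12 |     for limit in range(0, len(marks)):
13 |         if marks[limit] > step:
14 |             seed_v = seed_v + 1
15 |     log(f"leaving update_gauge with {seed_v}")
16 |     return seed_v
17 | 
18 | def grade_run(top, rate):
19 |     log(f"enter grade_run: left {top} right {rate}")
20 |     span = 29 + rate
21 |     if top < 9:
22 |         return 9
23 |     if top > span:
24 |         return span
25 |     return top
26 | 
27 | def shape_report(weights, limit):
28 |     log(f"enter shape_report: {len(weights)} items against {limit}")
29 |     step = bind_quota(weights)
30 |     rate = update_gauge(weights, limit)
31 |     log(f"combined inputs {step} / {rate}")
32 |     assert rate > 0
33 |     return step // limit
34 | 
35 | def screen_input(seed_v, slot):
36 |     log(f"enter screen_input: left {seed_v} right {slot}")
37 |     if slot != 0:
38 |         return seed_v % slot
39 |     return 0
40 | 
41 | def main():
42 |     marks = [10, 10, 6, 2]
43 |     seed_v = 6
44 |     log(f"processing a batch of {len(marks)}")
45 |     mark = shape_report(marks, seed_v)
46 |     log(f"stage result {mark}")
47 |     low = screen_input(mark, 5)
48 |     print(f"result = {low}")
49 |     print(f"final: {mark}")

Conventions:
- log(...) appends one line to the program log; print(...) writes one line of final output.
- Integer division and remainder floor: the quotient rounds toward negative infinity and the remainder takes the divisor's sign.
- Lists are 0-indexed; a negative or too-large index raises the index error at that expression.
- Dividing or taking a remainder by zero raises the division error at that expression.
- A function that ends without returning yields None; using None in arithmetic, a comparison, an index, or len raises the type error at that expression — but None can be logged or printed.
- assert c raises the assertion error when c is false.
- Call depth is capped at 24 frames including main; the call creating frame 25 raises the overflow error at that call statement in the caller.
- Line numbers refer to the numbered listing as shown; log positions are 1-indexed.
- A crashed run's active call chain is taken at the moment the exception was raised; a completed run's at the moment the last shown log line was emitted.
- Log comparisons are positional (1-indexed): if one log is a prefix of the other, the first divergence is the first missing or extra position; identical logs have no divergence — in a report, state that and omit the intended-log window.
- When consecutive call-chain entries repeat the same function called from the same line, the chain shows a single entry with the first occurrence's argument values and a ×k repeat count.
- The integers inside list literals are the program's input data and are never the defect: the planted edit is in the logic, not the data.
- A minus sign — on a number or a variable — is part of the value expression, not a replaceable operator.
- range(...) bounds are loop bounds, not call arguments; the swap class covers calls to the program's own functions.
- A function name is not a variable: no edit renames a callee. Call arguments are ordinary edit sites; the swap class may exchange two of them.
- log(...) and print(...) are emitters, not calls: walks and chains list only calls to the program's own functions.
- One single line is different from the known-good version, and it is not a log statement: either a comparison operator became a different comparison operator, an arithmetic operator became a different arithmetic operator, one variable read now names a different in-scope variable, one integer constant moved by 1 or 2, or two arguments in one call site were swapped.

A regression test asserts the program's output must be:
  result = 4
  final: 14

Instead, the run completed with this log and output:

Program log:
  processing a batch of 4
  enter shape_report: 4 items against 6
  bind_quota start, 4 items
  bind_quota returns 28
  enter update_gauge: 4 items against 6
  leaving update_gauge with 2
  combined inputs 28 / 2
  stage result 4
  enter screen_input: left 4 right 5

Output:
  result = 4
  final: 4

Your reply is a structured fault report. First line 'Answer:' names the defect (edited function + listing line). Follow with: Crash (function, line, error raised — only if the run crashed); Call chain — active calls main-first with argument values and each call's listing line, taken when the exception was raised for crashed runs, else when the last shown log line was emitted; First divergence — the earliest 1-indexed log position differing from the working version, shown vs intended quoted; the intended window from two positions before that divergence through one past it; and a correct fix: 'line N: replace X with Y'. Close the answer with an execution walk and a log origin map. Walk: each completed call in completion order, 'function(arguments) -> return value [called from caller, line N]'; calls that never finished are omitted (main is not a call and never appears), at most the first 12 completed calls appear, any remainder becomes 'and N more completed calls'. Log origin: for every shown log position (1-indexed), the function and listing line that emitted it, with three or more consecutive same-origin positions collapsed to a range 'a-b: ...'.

Answer: the defect is in shape_report at line 33.
Key fact: Position 8 is the first bad log line: 'stage result 4' should read 'stage result 14'.
Call chain: main -> screen_input(4, 5) (called at line 47).
First divergence: position 8 — shown 'stage result 4', intended 'stage result 14'.
Intended log window:
  6: leaving update_gauge with 2
  7: combined inputs 28 / 2
  8: stage result 14
  9: enter screen_input: left 14 right 5
Execution walk:
  bind_quota([10, 10, 6, 2]) -> 28  [called from shape_report, line 29]
  update_gauge([10, 10, 6, 2], 6) -> 2  [called from shape_report, line 30]
  shape_report([10, 10, 6, 2], 6) -> 4  [called from main, line 45]
  screen_input(4, 5) -> 4  [called from main, line 47]
Origin of each log line:
  1: from main, line 44
  2: from shape_report, line 28
  3: from bind_quota, line 2
  4: from bind_quota, line 6
  5: from update_gauge, line 10
  6: from update_gauge, line 15
  7: from shape_report, line 31
  8: from main, line 46
  9: from screen_input, line 36
A correct fix: line 33: replace `limit` with `rate`.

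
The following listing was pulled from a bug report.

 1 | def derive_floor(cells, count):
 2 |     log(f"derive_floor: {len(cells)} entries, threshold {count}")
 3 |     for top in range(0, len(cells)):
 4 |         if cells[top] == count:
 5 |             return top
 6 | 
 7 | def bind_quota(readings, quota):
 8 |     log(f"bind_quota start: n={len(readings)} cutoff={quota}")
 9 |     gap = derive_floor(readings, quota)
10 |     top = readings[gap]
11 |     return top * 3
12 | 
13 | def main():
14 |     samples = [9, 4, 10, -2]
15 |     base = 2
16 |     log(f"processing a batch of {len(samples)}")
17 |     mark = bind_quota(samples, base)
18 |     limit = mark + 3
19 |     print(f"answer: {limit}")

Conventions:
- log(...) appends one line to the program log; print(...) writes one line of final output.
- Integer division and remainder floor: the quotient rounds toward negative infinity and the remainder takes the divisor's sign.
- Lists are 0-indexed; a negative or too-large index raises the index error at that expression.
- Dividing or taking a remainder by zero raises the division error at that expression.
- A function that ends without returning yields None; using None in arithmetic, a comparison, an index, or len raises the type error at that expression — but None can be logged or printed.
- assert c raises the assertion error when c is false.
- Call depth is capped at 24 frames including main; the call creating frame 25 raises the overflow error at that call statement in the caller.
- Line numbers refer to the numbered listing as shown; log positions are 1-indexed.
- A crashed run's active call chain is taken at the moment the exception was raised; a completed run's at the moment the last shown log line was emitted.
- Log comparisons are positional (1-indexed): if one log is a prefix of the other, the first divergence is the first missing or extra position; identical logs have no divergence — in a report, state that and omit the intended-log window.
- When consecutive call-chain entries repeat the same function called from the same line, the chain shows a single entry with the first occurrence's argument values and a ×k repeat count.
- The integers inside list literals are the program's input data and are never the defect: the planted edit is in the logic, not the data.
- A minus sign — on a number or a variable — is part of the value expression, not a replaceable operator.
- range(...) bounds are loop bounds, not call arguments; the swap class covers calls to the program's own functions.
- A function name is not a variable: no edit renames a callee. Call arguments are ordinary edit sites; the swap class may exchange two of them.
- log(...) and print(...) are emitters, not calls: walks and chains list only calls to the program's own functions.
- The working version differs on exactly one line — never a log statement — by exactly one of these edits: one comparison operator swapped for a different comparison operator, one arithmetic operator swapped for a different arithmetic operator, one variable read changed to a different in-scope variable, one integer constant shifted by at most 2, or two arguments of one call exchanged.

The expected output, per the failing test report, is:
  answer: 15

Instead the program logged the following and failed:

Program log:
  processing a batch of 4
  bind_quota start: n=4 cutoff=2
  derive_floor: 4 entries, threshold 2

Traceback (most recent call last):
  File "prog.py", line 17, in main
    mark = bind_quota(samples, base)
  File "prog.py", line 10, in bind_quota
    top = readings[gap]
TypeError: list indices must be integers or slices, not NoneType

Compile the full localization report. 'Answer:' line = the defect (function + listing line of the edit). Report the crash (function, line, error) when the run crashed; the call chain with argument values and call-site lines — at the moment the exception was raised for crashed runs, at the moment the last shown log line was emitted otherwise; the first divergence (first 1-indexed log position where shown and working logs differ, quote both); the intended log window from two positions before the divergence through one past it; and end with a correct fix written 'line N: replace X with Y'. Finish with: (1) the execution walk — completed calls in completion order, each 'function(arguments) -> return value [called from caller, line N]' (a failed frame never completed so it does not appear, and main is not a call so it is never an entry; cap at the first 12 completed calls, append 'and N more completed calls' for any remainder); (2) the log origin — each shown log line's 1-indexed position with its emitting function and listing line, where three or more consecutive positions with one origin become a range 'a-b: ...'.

Answer: the defect is in main at line 15.
Key observation: The earliest visible damage is log position 2 — 'bind_quota start: n=4 cutoff=2' rather than the intended 'bind_quota start: n=4 cutoff=4'.
Crash: bind_quota, line 10, TypeError.
Call chain: main -> bind_quota([9, 4, 10, -2], 2) (called at line 17).
First divergence: at position 2 the run shows 'bind_quota start: n=4 cutoff=2' where the working version logs 'bind_quota start: n=4 cutoff=4'.
Intended log window:
  1: processing a batch of 4
  2: bind_quota start: n=4 cutoff=4
  3: derive_floor: 4 entries, threshold 4
Execution walk:
  derive_floor([9, 4, 10, -2], 2) -> None  [called from bind_quota, line 9]
Origin of each log line:
  1 — main, line 16
  2 — bind_quota, line 8
  3 — derive_floor, line 2
A correct fix: line 15: replace `2` with `4`.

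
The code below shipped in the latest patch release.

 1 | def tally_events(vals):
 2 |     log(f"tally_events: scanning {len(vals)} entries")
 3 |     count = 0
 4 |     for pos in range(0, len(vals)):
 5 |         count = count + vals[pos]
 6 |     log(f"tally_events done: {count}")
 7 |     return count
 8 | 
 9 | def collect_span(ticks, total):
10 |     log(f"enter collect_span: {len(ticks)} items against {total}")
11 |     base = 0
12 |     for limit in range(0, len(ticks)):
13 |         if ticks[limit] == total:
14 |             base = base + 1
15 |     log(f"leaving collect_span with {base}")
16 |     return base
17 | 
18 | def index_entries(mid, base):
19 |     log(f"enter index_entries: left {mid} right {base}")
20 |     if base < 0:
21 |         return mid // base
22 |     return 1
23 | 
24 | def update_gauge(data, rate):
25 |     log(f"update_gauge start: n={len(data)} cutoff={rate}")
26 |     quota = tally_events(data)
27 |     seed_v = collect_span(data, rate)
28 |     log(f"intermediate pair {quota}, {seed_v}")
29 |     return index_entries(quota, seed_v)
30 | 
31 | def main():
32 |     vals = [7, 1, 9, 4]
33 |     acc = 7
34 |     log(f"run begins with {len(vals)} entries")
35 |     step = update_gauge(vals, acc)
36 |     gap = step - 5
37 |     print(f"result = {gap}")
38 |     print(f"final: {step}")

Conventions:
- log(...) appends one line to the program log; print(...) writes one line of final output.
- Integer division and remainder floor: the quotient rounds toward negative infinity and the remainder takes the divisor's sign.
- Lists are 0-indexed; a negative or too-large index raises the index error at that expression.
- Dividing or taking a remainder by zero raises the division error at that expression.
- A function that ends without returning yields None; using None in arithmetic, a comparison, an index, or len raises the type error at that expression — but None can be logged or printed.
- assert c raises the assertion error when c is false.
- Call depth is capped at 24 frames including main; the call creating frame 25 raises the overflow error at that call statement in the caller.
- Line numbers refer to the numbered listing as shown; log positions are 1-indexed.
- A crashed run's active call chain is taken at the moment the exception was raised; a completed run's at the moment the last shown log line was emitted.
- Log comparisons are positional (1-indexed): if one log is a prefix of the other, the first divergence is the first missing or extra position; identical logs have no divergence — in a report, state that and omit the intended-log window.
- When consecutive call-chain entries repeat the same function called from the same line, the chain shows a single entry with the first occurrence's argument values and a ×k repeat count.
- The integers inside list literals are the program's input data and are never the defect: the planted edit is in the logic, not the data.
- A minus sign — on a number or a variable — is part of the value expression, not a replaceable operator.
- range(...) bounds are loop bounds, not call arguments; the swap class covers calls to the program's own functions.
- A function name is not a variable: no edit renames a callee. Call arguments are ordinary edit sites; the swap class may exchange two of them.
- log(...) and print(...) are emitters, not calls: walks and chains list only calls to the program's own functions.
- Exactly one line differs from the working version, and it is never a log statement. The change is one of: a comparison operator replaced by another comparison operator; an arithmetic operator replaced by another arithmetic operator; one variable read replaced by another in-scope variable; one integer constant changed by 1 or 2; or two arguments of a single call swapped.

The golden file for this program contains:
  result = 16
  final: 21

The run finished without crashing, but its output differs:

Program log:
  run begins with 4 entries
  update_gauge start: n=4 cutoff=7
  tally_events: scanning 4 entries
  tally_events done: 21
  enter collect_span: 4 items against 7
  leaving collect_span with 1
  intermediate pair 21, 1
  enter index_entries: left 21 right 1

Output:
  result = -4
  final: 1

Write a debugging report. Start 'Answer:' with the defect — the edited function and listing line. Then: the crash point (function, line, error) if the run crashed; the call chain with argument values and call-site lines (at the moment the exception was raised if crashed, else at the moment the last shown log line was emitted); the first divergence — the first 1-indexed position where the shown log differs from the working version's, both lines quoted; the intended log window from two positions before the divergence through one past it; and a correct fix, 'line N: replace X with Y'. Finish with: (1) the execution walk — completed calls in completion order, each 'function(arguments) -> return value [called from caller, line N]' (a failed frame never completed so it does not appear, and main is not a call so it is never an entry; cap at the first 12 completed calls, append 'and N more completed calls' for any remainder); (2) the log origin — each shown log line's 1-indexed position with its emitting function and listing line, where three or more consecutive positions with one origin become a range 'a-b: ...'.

Answer: the defect is in index_entries at line 20.
Key observation: The two runs log identically and part ways only at the printed values.
Call chain: main -> update_gauge([7, 1, 9, 4], 7) (called at line 35) -> index_entries(21, 1) (called at line 29).
First divergence: none; the two logs match at every position.
Execution walk:
  tally_events([7, 1, 9, 4]) -> 21  [called from update_gauge, line 26]
  collect_span([7, 1, 9, 4], 7) -> 1  [called from update_gauge, line 27]
  index_entries(21, 1) -> 1  [called from update_gauge, line 29]
  update_gauge([7, 1, 9, 4], 7) -> 1  [called from main, line 35]
Log origins:
  1: logged in main at line 34
  2: logged in update_gauge at line 25
  3: logged in tally_events at line 2
  4: logged in tally_events at line 6
  5: logged in collect_span at line 10
  6: logged in collect_span at line 15
  7: logged in update_gauge at line 28
  8: logged in index_entries at line 19
A correct fix: line 20: replace `<` with `!=`.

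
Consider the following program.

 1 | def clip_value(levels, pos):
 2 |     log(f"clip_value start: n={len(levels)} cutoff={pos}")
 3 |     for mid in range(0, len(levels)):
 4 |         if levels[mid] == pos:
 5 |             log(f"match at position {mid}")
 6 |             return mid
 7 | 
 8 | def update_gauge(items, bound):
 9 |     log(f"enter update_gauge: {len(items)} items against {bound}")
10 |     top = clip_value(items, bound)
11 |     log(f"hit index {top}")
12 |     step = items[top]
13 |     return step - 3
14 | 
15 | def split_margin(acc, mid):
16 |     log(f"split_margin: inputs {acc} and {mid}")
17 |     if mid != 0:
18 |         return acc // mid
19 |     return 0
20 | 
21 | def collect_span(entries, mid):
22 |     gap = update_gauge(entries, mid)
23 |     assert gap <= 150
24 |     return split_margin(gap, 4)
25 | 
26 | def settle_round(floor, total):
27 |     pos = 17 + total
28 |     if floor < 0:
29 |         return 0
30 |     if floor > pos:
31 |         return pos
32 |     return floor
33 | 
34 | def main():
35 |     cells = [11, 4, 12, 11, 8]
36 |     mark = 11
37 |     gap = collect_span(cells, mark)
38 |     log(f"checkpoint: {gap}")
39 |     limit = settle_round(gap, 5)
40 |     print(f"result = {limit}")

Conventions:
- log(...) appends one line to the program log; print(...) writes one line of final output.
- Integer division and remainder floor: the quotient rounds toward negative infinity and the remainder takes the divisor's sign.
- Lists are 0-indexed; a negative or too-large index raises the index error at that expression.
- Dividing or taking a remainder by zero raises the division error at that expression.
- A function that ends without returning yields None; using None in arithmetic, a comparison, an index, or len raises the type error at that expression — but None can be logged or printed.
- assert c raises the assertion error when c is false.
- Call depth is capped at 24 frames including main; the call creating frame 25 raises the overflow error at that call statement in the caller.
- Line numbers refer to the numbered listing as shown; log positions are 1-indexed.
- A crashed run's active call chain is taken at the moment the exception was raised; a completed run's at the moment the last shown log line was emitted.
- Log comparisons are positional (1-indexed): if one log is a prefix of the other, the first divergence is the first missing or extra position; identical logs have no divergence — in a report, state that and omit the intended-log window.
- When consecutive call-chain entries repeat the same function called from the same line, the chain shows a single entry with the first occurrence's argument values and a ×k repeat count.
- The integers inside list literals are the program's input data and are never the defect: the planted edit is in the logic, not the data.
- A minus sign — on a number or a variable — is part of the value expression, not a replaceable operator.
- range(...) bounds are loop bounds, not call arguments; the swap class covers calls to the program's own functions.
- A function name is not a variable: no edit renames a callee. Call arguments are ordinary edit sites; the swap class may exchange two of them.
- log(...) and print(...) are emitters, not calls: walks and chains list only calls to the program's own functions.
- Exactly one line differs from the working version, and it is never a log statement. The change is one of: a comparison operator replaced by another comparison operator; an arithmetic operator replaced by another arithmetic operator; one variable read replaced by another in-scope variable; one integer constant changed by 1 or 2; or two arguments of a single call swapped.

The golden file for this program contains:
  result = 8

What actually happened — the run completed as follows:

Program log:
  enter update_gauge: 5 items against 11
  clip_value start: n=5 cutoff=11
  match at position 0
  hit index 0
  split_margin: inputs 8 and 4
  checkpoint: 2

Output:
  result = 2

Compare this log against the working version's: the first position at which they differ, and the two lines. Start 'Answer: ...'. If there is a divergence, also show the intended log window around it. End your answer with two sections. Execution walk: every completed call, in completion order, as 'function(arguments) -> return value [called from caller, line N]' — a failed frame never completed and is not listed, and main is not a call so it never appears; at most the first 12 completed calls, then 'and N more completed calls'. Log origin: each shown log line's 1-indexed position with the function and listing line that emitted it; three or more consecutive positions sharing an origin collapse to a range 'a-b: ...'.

Answer: position 5; shown 'split_margin: inputs 8 and 4' vs intended 'split_margin: inputs 33 and 4'.
Intended log window:
  3: match at position 0
  4: hit index 0
  5: split_margin: inputs 33 and 4
  6: checkpoint: 8
Execution walk:
  clip_value([11, 4, 12, 11, 8], 11) -> 0  [called from update_gauge, line 10]
  update_gauge([11, 4, 12, 11, 8], 11) -> 8  [called from collect_span, line 22]
  split_margin(8, 4) -> 2  [called from collect_span, line 24]
  collect_span([11, 4, 12, 11, 8], 11) -> 2  [called from main, line 37]
  settle_round(2, 5) -> 2  [called from main, line 39]
Log origins:
  1: from update_gauge, line 9
  2: from clip_value, line 2
  3: from clip_value, line 5
  4: from update_gauge, line 11
  5: from split_margin, line 16
  6: from main, line 38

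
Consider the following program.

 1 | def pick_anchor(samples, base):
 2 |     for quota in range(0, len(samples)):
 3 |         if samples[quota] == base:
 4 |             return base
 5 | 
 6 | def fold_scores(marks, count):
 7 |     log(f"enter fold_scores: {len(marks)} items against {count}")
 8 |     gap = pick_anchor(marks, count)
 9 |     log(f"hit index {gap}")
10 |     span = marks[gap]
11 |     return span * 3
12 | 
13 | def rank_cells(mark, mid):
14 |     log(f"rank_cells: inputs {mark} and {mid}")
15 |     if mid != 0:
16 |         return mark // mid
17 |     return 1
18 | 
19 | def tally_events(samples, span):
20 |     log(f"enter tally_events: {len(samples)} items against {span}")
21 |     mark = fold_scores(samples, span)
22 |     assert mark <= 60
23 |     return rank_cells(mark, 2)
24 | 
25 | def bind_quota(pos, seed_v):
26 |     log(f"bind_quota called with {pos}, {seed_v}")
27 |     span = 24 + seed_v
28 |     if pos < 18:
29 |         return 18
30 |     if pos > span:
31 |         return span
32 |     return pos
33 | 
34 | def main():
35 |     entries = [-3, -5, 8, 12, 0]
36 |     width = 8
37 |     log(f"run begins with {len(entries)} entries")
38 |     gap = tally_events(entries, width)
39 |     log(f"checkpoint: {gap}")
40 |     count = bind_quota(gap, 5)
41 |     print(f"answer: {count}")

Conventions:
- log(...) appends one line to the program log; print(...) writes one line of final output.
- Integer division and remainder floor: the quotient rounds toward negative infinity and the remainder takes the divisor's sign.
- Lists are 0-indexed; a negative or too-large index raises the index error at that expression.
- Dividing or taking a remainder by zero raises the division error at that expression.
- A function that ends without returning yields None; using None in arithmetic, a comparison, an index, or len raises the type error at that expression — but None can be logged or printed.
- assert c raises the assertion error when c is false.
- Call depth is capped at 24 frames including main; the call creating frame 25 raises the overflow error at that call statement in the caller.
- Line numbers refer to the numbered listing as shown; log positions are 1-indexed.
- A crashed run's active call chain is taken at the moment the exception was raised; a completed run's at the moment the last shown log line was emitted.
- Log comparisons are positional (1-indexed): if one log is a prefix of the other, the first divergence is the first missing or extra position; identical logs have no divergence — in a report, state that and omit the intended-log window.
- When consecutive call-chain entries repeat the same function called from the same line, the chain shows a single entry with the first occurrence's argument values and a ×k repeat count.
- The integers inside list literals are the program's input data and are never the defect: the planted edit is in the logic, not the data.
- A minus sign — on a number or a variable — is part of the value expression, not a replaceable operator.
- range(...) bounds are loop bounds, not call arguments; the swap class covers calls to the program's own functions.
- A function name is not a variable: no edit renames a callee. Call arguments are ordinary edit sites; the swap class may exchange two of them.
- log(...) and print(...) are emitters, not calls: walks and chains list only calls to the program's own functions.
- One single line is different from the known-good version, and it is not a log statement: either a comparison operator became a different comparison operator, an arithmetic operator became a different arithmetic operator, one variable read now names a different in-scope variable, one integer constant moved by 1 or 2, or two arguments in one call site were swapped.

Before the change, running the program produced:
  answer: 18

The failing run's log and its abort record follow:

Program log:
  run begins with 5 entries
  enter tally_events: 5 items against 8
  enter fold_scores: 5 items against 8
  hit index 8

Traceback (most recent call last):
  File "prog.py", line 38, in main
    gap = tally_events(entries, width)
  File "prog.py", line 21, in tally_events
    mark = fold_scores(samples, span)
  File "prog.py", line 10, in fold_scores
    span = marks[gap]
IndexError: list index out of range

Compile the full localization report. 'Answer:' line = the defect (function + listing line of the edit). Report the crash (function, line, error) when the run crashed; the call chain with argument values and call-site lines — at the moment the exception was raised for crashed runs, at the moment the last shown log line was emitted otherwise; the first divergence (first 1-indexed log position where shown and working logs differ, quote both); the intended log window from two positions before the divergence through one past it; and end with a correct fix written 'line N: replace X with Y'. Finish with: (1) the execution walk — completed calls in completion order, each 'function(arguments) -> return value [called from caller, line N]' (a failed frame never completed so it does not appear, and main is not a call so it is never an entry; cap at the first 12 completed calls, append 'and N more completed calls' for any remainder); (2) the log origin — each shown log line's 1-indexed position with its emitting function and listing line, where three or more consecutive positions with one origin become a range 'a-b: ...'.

Answer: the defect is in pick_anchor at line 4.
Key observation: At log position 4 the runs split — shown 'hit index 8', but the working version logs 'hit index 2'.
Crash: fold_scores, line 10, IndexError.
Call chain: main -> tally_events([-3, -5, 8, 12, 0], 8) (called at line 38) -> fold_scores([-3, -5, 8, 12, 0], 8) (called at line 21).
First divergence: position 4 — shown 'hit index 8', intended 'hit index 2'.
Intended log window:
  2: enter tally_events: 5 items against 8
  3: enter fold_scores: 5 items against 8
  4: hit index 2
  5: rank_cells: inputs 24 and 2
Execution walk:
  pick_anchor([-3, -5, 8, 12, 0], 8) -> 8  [called from fold_scores, line 8]
Log origins:
  1: from main, line 37
  2: from tally_events, line 20
  3: from fold_scores, line 7
  4: from fold_scores, line 9
A correct fix: line 4: replace `base` with `quota`.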